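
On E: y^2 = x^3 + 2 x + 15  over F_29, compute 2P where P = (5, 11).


Doubling: s = (3 x1^2 + a) / (2 y1)
s = (3*5^2 + 2) / (2*11) mod 29 = 18
x3 = s^2 - 2 x1 mod 29 = 18^2 - 2*5 = 24
y3 = s (x1 - x3) - y1 mod 29 = 18 * (5 - 24) - 11 = 24

2P = (24, 24)


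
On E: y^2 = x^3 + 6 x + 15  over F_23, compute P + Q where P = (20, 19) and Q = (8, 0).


P != Q, so use the chord formula.
s = (y2 - y1) / (x2 - x1) = (4) / (11) mod 23 = 15
x3 = s^2 - x1 - x2 mod 23 = 15^2 - 20 - 8 = 13
y3 = s (x1 - x3) - y1 mod 23 = 15 * (20 - 13) - 19 = 17

P + Q = (13, 17)


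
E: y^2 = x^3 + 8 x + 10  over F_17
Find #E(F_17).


For each x in F_17, count y with y^2 = x^3 + 8 x + 10 mod 17:
  x = 1: RHS = 2, y in [6, 11]  -> 2 point(s)
  x = 2: RHS = 0, y in [0]  -> 1 point(s)
  x = 4: RHS = 4, y in [2, 15]  -> 2 point(s)
  x = 6: RHS = 2, y in [6, 11]  -> 2 point(s)
  x = 7: RHS = 1, y in [1, 16]  -> 2 point(s)
  x = 8: RHS = 8, y in [5, 12]  -> 2 point(s)
  x = 10: RHS = 2, y in [6, 11]  -> 2 point(s)
  x = 11: RHS = 1, y in [1, 16]  -> 2 point(s)
  x = 12: RHS = 15, y in [7, 10]  -> 2 point(s)
  x = 13: RHS = 16, y in [4, 13]  -> 2 point(s)
  x = 16: RHS = 1, y in [1, 16]  -> 2 point(s)
Affine points: 21. Add the point at infinity: total = 22.

#E(F_17) = 22


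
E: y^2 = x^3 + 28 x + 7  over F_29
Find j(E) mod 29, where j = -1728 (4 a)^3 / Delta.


Delta = -16(4 a^3 + 27 b^2) mod 29 = 8
-1728 * (4 a)^3 = -1728 * (4*28)^3 mod 29 = 15
j = 15 * 8^(-1) mod 29 = 20

j = 20 (mod 29)


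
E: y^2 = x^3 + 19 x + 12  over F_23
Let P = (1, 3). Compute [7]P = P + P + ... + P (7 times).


k = 7 = 111_2 (binary, LSB first: 111)
Double-and-add from P = (1, 3):
  bit 0 = 1: acc = O + (1, 3) = (1, 3)
  bit 1 = 1: acc = (1, 3) + (14, 3) = (8, 20)
  bit 2 = 1: acc = (8, 20) + (3, 2) = (13, 8)

7P = (13, 8)


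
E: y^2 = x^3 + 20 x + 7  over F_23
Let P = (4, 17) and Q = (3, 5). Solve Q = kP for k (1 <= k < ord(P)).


Enumerate multiples of P until we hit Q = (3, 5):
  1P = (4, 17)
  2P = (19, 22)
  3P = (18, 9)
  4P = (14, 15)
  5P = (17, 4)
  6P = (3, 5)
Match found at i = 6.

k = 6


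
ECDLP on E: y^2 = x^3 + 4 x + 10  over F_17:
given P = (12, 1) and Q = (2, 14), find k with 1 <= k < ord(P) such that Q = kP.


Enumerate multiples of P until we hit Q = (2, 14):
  1P = (12, 1)
  2P = (2, 3)
  3P = (1, 7)
  4P = (5, 6)
  5P = (13, 7)
  6P = (11, 5)
  7P = (10, 8)
  8P = (3, 10)
  9P = (3, 7)
  10P = (10, 9)
  11P = (11, 12)
  12P = (13, 10)
  13P = (5, 11)
  14P = (1, 10)
  15P = (2, 14)
Match found at i = 15.

k = 15


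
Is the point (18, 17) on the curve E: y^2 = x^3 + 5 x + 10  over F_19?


Check whether y^2 = x^3 + 5 x + 10 (mod 19) for (x, y) = (18, 17).
LHS: y^2 = 17^2 mod 19 = 4
RHS: x^3 + 5 x + 10 = 18^3 + 5*18 + 10 mod 19 = 4
LHS = RHS

Yes, on the curve


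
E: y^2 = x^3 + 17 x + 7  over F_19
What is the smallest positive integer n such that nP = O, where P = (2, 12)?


Compute successive multiples of P until we hit O:
  1P = (2, 12)
  2P = (0, 11)
  3P = (3, 16)
  4P = (11, 9)
  5P = (4, 14)
  6P = (14, 14)
  7P = (12, 18)
  8P = (16, 10)
  ... (continuing to 21P)
  21P = O

ord(P) = 21


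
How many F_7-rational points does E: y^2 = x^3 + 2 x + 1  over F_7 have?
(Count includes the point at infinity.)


For each x in F_7, count y with y^2 = x^3 + 2 x + 1 mod 7:
  x = 0: RHS = 1, y in [1, 6]  -> 2 point(s)
  x = 1: RHS = 4, y in [2, 5]  -> 2 point(s)
Affine points: 4. Add the point at infinity: total = 5.

#E(F_7) = 5


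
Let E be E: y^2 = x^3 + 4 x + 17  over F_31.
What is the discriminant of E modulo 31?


4 a^3 + 27 b^2 = 4*4^3 + 27*17^2 = 256 + 7803 = 8059
Delta = -16 * (8059) = -128944
Delta mod 31 = 16

Delta = 16 (mod 31)


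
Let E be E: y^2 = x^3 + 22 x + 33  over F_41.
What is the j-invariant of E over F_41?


Delta = -16(4 a^3 + 27 b^2) mod 41 = 16
-1728 * (4 a)^3 = -1728 * (4*22)^3 mod 41 = 16
j = 16 * 16^(-1) mod 41 = 1

j = 1 (mod 41)


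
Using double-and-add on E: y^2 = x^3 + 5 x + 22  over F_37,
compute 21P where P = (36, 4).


k = 21 = 10101_2 (binary, LSB first: 10101)
Double-and-add from P = (36, 4):
  bit 0 = 1: acc = O + (36, 4) = (36, 4)
  bit 1 = 0: acc unchanged = (36, 4)
  bit 2 = 1: acc = (36, 4) + (35, 35) = (2, 15)
  bit 3 = 0: acc unchanged = (2, 15)
  bit 4 = 1: acc = (2, 15) + (13, 8) = (1, 18)

21P = (1, 18)


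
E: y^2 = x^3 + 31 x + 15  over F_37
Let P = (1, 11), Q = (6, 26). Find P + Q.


P != Q, so use the chord formula.
s = (y2 - y1) / (x2 - x1) = (15) / (5) mod 37 = 3
x3 = s^2 - x1 - x2 mod 37 = 3^2 - 1 - 6 = 2
y3 = s (x1 - x3) - y1 mod 37 = 3 * (1 - 2) - 11 = 23

P + Q = (2, 23)


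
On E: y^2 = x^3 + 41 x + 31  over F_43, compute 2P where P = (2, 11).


Doubling: s = (3 x1^2 + a) / (2 y1)
s = (3*2^2 + 41) / (2*11) mod 43 = 20
x3 = s^2 - 2 x1 mod 43 = 20^2 - 2*2 = 9
y3 = s (x1 - x3) - y1 mod 43 = 20 * (2 - 9) - 11 = 21

2P = (9, 21)


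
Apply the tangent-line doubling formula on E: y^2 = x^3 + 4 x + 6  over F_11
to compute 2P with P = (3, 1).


Doubling: s = (3 x1^2 + a) / (2 y1)
s = (3*3^2 + 4) / (2*1) mod 11 = 10
x3 = s^2 - 2 x1 mod 11 = 10^2 - 2*3 = 6
y3 = s (x1 - x3) - y1 mod 11 = 10 * (3 - 6) - 1 = 2

2P = (6, 2)


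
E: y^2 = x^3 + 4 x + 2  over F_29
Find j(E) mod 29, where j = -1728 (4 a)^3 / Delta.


Delta = -16(4 a^3 + 27 b^2) mod 29 = 5
-1728 * (4 a)^3 = -1728 * (4*4)^3 mod 29 = 26
j = 26 * 5^(-1) mod 29 = 11

j = 11 (mod 29)


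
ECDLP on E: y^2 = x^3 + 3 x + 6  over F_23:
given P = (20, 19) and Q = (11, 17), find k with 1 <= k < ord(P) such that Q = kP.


Enumerate multiples of P until we hit Q = (11, 17):
  1P = (20, 19)
  2P = (10, 1)
  3P = (22, 5)
  4P = (7, 5)
  5P = (9, 7)
  6P = (18, 2)
  7P = (17, 18)
  8P = (4, 17)
  9P = (8, 17)
  10P = (11, 17)
Match found at i = 10.

k = 10


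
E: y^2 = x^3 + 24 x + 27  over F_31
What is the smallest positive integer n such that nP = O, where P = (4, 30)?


Compute successive multiples of P until we hit O:
  1P = (4, 30)
  2P = (17, 4)
  3P = (14, 21)
  4P = (29, 8)
  5P = (8, 7)
  6P = (23, 25)
  7P = (13, 5)
  8P = (11, 17)
  ... (continuing to 25P)
  25P = O

ord(P) = 25


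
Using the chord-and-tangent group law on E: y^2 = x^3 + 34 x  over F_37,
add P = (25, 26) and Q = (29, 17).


P != Q, so use the chord formula.
s = (y2 - y1) / (x2 - x1) = (28) / (4) mod 37 = 7
x3 = s^2 - x1 - x2 mod 37 = 7^2 - 25 - 29 = 32
y3 = s (x1 - x3) - y1 mod 37 = 7 * (25 - 32) - 26 = 36

P + Q = (32, 36)


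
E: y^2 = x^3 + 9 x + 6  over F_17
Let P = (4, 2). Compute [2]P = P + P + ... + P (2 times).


k = 2 = 10_2 (binary, LSB first: 01)
Double-and-add from P = (4, 2):
  bit 0 = 0: acc unchanged = O
  bit 1 = 1: acc = O + (7, 2) = (7, 2)

2P = (7, 2)


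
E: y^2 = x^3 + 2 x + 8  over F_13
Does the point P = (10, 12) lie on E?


Check whether y^2 = x^3 + 2 x + 8 (mod 13) for (x, y) = (10, 12).
LHS: y^2 = 12^2 mod 13 = 1
RHS: x^3 + 2 x + 8 = 10^3 + 2*10 + 8 mod 13 = 1
LHS = RHS

Yes, on the curve


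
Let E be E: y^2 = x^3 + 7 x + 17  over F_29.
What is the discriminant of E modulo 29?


4 a^3 + 27 b^2 = 4*7^3 + 27*17^2 = 1372 + 7803 = 9175
Delta = -16 * (9175) = -146800
Delta mod 29 = 27

Delta = 27 (mod 29)


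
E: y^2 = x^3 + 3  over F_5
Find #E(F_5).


For each x in F_5, count y with y^2 = x^3 + 0 x + 3 mod 5:
  x = 1: RHS = 4, y in [2, 3]  -> 2 point(s)
  x = 2: RHS = 1, y in [1, 4]  -> 2 point(s)
  x = 3: RHS = 0, y in [0]  -> 1 point(s)
Affine points: 5. Add the point at infinity: total = 6.

#E(F_5) = 6


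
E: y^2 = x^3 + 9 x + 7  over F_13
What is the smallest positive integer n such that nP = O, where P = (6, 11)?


Compute successive multiples of P until we hit O:
  1P = (6, 11)
  2P = (1, 2)
  3P = (3, 10)
  4P = (7, 6)
  5P = (12, 6)
  6P = (4, 9)
  7P = (4, 4)
  8P = (12, 7)
  ... (continuing to 13P)
  13P = O

ord(P) = 13


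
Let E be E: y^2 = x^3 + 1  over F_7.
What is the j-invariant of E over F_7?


Delta = -16(4 a^3 + 27 b^2) mod 7 = 2
-1728 * (4 a)^3 = -1728 * (4*0)^3 mod 7 = 0
j = 0 * 2^(-1) mod 7 = 0

j = 0 (mod 7)


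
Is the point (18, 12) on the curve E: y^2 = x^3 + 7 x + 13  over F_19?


Check whether y^2 = x^3 + 7 x + 13 (mod 19) for (x, y) = (18, 12).
LHS: y^2 = 12^2 mod 19 = 11
RHS: x^3 + 7 x + 13 = 18^3 + 7*18 + 13 mod 19 = 5
LHS != RHS

No, not on the curve


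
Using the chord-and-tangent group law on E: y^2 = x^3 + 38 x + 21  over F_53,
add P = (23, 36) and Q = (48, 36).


P != Q, so use the chord formula.
s = (y2 - y1) / (x2 - x1) = (0) / (25) mod 53 = 0
x3 = s^2 - x1 - x2 mod 53 = 0^2 - 23 - 48 = 35
y3 = s (x1 - x3) - y1 mod 53 = 0 * (23 - 35) - 36 = 17

P + Q = (35, 17)


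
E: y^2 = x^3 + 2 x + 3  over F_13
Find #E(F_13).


For each x in F_13, count y with y^2 = x^3 + 2 x + 3 mod 13:
  x = 0: RHS = 3, y in [4, 9]  -> 2 point(s)
  x = 3: RHS = 10, y in [6, 7]  -> 2 point(s)
  x = 4: RHS = 10, y in [6, 7]  -> 2 point(s)
  x = 6: RHS = 10, y in [6, 7]  -> 2 point(s)
  x = 7: RHS = 9, y in [3, 10]  -> 2 point(s)
  x = 9: RHS = 9, y in [3, 10]  -> 2 point(s)
  x = 10: RHS = 9, y in [3, 10]  -> 2 point(s)
  x = 11: RHS = 4, y in [2, 11]  -> 2 point(s)
  x = 12: RHS = 0, y in [0]  -> 1 point(s)
Affine points: 17. Add the point at infinity: total = 18.

#E(F_13) = 18


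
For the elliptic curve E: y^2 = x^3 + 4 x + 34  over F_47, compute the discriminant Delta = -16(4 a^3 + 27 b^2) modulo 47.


4 a^3 + 27 b^2 = 4*4^3 + 27*34^2 = 256 + 31212 = 31468
Delta = -16 * (31468) = -503488
Delta mod 47 = 23

Delta = 23 (mod 47)


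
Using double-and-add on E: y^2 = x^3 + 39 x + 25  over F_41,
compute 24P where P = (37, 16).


k = 24 = 11000_2 (binary, LSB first: 00011)
Double-and-add from P = (37, 16):
  bit 0 = 0: acc unchanged = O
  bit 1 = 0: acc unchanged = O
  bit 2 = 0: acc unchanged = O
  bit 3 = 1: acc = O + (15, 7) = (15, 7)
  bit 4 = 1: acc = (15, 7) + (29, 17) = (36, 19)

24P = (36, 19)


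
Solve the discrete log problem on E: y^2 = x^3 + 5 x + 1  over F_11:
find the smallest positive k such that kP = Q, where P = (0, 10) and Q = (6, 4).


Enumerate multiples of P until we hit Q = (6, 4):
  1P = (0, 10)
  2P = (9, 7)
  3P = (7, 7)
  4P = (8, 6)
  5P = (6, 4)
Match found at i = 5.

k = 5


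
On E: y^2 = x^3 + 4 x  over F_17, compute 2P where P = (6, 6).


Doubling: s = (3 x1^2 + a) / (2 y1)
s = (3*6^2 + 4) / (2*6) mod 17 = 15
x3 = s^2 - 2 x1 mod 17 = 15^2 - 2*6 = 9
y3 = s (x1 - x3) - y1 mod 17 = 15 * (6 - 9) - 6 = 0

2P = (9, 0)


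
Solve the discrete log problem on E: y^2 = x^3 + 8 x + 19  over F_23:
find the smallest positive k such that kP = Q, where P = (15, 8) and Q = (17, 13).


Enumerate multiples of P until we hit Q = (17, 13):
  1P = (15, 8)
  2P = (17, 13)
Match found at i = 2.

k = 2


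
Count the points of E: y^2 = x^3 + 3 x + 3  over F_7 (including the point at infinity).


For each x in F_7, count y with y^2 = x^3 + 3 x + 3 mod 7:
  x = 1: RHS = 0, y in [0]  -> 1 point(s)
  x = 3: RHS = 4, y in [2, 5]  -> 2 point(s)
  x = 4: RHS = 2, y in [3, 4]  -> 2 point(s)
Affine points: 5. Add the point at infinity: total = 6.

#E(F_7) = 6


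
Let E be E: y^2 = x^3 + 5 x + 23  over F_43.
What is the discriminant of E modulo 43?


4 a^3 + 27 b^2 = 4*5^3 + 27*23^2 = 500 + 14283 = 14783
Delta = -16 * (14783) = -236528
Delta mod 43 = 15

Delta = 15 (mod 43)


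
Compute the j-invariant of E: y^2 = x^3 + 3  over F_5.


Delta = -16(4 a^3 + 27 b^2) mod 5 = 2
-1728 * (4 a)^3 = -1728 * (4*0)^3 mod 5 = 0
j = 0 * 2^(-1) mod 5 = 0

j = 0 (mod 5)


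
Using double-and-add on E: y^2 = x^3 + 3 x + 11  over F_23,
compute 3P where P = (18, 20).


k = 3 = 11_2 (binary, LSB first: 11)
Double-and-add from P = (18, 20):
  bit 0 = 1: acc = O + (18, 20) = (18, 20)
  bit 1 = 1: acc = (18, 20) + (18, 3) = O

3P = O


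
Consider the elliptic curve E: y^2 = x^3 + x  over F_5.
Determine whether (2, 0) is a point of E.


Check whether y^2 = x^3 + 1 x + 0 (mod 5) for (x, y) = (2, 0).
LHS: y^2 = 0^2 mod 5 = 0
RHS: x^3 + 1 x + 0 = 2^3 + 1*2 + 0 mod 5 = 0
LHS = RHS

Yes, on the curve


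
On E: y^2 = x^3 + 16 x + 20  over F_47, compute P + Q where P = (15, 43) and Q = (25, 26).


P != Q, so use the chord formula.
s = (y2 - y1) / (x2 - x1) = (30) / (10) mod 47 = 3
x3 = s^2 - x1 - x2 mod 47 = 3^2 - 15 - 25 = 16
y3 = s (x1 - x3) - y1 mod 47 = 3 * (15 - 16) - 43 = 1

P + Q = (16, 1)


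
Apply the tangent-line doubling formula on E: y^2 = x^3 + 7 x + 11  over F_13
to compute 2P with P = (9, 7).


Doubling: s = (3 x1^2 + a) / (2 y1)
s = (3*9^2 + 7) / (2*7) mod 13 = 3
x3 = s^2 - 2 x1 mod 13 = 3^2 - 2*9 = 4
y3 = s (x1 - x3) - y1 mod 13 = 3 * (9 - 4) - 7 = 8

2P = (4, 8)


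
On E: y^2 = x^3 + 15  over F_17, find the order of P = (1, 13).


Compute successive multiples of P until we hit O:
  1P = (1, 13)
  2P = (0, 10)
  3P = (8, 0)
  4P = (0, 7)
  5P = (1, 4)
  6P = O

ord(P) = 6


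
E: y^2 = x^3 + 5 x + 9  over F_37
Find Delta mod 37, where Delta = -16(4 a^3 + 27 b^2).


4 a^3 + 27 b^2 = 4*5^3 + 27*9^2 = 500 + 2187 = 2687
Delta = -16 * (2687) = -42992
Delta mod 37 = 2

Delta = 2 (mod 37)


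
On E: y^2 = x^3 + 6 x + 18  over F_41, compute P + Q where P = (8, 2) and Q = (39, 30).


P != Q, so use the chord formula.
s = (y2 - y1) / (x2 - x1) = (28) / (31) mod 41 = 30
x3 = s^2 - x1 - x2 mod 41 = 30^2 - 8 - 39 = 33
y3 = s (x1 - x3) - y1 mod 41 = 30 * (8 - 33) - 2 = 27

P + Q = (33, 27)


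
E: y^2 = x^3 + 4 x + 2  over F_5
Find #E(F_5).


For each x in F_5, count y with y^2 = x^3 + 4 x + 2 mod 5:
  x = 3: RHS = 1, y in [1, 4]  -> 2 point(s)
Affine points: 2. Add the point at infinity: total = 3.

#E(F_5) = 3


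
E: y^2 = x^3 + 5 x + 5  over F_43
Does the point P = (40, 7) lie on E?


Check whether y^2 = x^3 + 5 x + 5 (mod 43) for (x, y) = (40, 7).
LHS: y^2 = 7^2 mod 43 = 6
RHS: x^3 + 5 x + 5 = 40^3 + 5*40 + 5 mod 43 = 6
LHS = RHS

Yes, on the curve


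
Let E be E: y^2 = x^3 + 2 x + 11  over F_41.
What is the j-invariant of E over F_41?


Delta = -16(4 a^3 + 27 b^2) mod 41 = 24
-1728 * (4 a)^3 = -1728 * (4*2)^3 mod 41 = 3
j = 3 * 24^(-1) mod 41 = 36

j = 36 (mod 41)


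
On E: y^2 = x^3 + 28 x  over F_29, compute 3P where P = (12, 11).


k = 3 = 11_2 (binary, LSB first: 11)
Double-and-add from P = (12, 11):
  bit 0 = 1: acc = O + (12, 11) = (12, 11)
  bit 1 = 1: acc = (12, 11) + (0, 0) = (12, 18)

3P = (12, 18)


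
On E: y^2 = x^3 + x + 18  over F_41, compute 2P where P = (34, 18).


Doubling: s = (3 x1^2 + a) / (2 y1)
s = (3*34^2 + 1) / (2*18) mod 41 = 36
x3 = s^2 - 2 x1 mod 41 = 36^2 - 2*34 = 39
y3 = s (x1 - x3) - y1 mod 41 = 36 * (34 - 39) - 18 = 7

2P = (39, 7)


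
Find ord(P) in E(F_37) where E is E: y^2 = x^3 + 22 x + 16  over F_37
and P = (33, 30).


Compute successive multiples of P until we hit O:
  1P = (33, 30)
  2P = (33, 7)
  3P = O

ord(P) = 3


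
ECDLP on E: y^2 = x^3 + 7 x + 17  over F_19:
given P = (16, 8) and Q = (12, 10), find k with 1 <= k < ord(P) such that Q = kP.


Enumerate multiples of P until we hit Q = (12, 10):
  1P = (16, 8)
  2P = (12, 10)
Match found at i = 2.

k = 2


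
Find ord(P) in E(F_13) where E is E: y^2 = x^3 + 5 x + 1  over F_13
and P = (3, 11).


Compute successive multiples of P until we hit O:
  1P = (3, 11)
  2P = (6, 0)
  3P = (3, 2)
  4P = O

ord(P) = 4


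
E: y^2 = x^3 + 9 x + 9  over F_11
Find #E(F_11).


For each x in F_11, count y with y^2 = x^3 + 9 x + 9 mod 11:
  x = 0: RHS = 9, y in [3, 8]  -> 2 point(s)
  x = 5: RHS = 3, y in [5, 6]  -> 2 point(s)
  x = 6: RHS = 4, y in [2, 9]  -> 2 point(s)
  x = 9: RHS = 5, y in [4, 7]  -> 2 point(s)
Affine points: 8. Add the point at infinity: total = 9.

#E(F_11) = 9


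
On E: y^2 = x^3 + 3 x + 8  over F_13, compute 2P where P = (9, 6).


Doubling: s = (3 x1^2 + a) / (2 y1)
s = (3*9^2 + 3) / (2*6) mod 13 = 1
x3 = s^2 - 2 x1 mod 13 = 1^2 - 2*9 = 9
y3 = s (x1 - x3) - y1 mod 13 = 1 * (9 - 9) - 6 = 7

2P = (9, 7)


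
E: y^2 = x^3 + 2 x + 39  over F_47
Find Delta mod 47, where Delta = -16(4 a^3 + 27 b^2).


4 a^3 + 27 b^2 = 4*2^3 + 27*39^2 = 32 + 41067 = 41099
Delta = -16 * (41099) = -657584
Delta mod 47 = 40

Delta = 40 (mod 47)


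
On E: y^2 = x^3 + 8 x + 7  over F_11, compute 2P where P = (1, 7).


k = 2 = 10_2 (binary, LSB first: 01)
Double-and-add from P = (1, 7):
  bit 0 = 0: acc unchanged = O
  bit 1 = 1: acc = O + (9, 4) = (9, 4)

2P = (9, 4)


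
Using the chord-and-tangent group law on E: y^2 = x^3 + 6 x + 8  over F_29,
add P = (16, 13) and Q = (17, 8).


P != Q, so use the chord formula.
s = (y2 - y1) / (x2 - x1) = (24) / (1) mod 29 = 24
x3 = s^2 - x1 - x2 mod 29 = 24^2 - 16 - 17 = 21
y3 = s (x1 - x3) - y1 mod 29 = 24 * (16 - 21) - 13 = 12

P + Q = (21, 12)


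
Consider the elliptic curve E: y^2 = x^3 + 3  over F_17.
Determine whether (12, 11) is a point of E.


Check whether y^2 = x^3 + 0 x + 3 (mod 17) for (x, y) = (12, 11).
LHS: y^2 = 11^2 mod 17 = 2
RHS: x^3 + 0 x + 3 = 12^3 + 0*12 + 3 mod 17 = 14
LHS != RHS

No, not on the curve


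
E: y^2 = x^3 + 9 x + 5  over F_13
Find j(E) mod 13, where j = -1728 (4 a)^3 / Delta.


Delta = -16(4 a^3 + 27 b^2) mod 13 = 4
-1728 * (4 a)^3 = -1728 * (4*9)^3 mod 13 = 12
j = 12 * 4^(-1) mod 13 = 3

j = 3 (mod 13)


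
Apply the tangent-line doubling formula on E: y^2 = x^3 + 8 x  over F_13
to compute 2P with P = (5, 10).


Doubling: s = (3 x1^2 + a) / (2 y1)
s = (3*5^2 + 8) / (2*10) mod 13 = 10
x3 = s^2 - 2 x1 mod 13 = 10^2 - 2*5 = 12
y3 = s (x1 - x3) - y1 mod 13 = 10 * (5 - 12) - 10 = 11

2P = (12, 11)


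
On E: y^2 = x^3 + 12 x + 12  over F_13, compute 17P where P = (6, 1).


k = 17 = 10001_2 (binary, LSB first: 10001)
Double-and-add from P = (6, 1):
  bit 0 = 1: acc = O + (6, 1) = (6, 1)
  bit 1 = 0: acc unchanged = (6, 1)
  bit 2 = 0: acc unchanged = (6, 1)
  bit 3 = 0: acc unchanged = (6, 1)
  bit 4 = 1: acc = (6, 1) + (8, 3) = (0, 5)

17P = (0, 5)


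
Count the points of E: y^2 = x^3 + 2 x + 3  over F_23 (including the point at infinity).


For each x in F_23, count y with y^2 = x^3 + 2 x + 3 mod 23:
  x = 0: RHS = 3, y in [7, 16]  -> 2 point(s)
  x = 1: RHS = 6, y in [11, 12]  -> 2 point(s)
  x = 3: RHS = 13, y in [6, 17]  -> 2 point(s)
  x = 4: RHS = 6, y in [11, 12]  -> 2 point(s)
  x = 5: RHS = 0, y in [0]  -> 1 point(s)
  x = 6: RHS = 1, y in [1, 22]  -> 2 point(s)
  x = 8: RHS = 2, y in [5, 18]  -> 2 point(s)
  x = 13: RHS = 18, y in [8, 15]  -> 2 point(s)
  x = 15: RHS = 4, y in [2, 21]  -> 2 point(s)
  x = 18: RHS = 6, y in [11, 12]  -> 2 point(s)
  x = 19: RHS = 0, y in [0]  -> 1 point(s)
  x = 20: RHS = 16, y in [4, 19]  -> 2 point(s)
  x = 22: RHS = 0, y in [0]  -> 1 point(s)
Affine points: 23. Add the point at infinity: total = 24.

#E(F_23) = 24


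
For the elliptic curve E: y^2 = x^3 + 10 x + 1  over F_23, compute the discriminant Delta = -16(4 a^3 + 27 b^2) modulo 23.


4 a^3 + 27 b^2 = 4*10^3 + 27*1^2 = 4000 + 27 = 4027
Delta = -16 * (4027) = -64432
Delta mod 23 = 14

Delta = 14 (mod 23)


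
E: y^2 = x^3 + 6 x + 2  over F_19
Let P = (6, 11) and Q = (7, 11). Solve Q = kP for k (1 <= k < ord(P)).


Enumerate multiples of P until we hit Q = (7, 11):
  1P = (6, 11)
  2P = (7, 8)
  3P = (15, 16)
  4P = (3, 16)
  5P = (17, 1)
  6P = (13, 4)
  7P = (1, 3)
  8P = (10, 13)
  9P = (8, 7)
  10P = (9, 14)
  11P = (5, 9)
  12P = (12, 15)
  13P = (12, 4)
  14P = (5, 10)
  15P = (9, 5)
  16P = (8, 12)
  17P = (10, 6)
  18P = (1, 16)
  19P = (13, 15)
  20P = (17, 18)
  21P = (3, 3)
  22P = (15, 3)
  23P = (7, 11)
Match found at i = 23.

k = 23


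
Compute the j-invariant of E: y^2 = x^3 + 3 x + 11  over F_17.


Delta = -16(4 a^3 + 27 b^2) mod 17 = 9
-1728 * (4 a)^3 = -1728 * (4*3)^3 mod 17 = 15
j = 15 * 9^(-1) mod 17 = 13

j = 13 (mod 17)


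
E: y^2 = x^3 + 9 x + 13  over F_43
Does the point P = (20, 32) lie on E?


Check whether y^2 = x^3 + 9 x + 13 (mod 43) for (x, y) = (20, 32).
LHS: y^2 = 32^2 mod 43 = 35
RHS: x^3 + 9 x + 13 = 20^3 + 9*20 + 13 mod 43 = 23
LHS != RHS

No, not on the curve


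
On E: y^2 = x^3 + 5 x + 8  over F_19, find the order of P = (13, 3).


Compute successive multiples of P until we hit O:
  1P = (13, 3)
  2P = (2, 11)
  3P = (5, 5)
  4P = (7, 5)
  5P = (16, 17)
  6P = (16, 2)
  7P = (7, 14)
  8P = (5, 14)
  ... (continuing to 11P)
  11P = O

ord(P) = 11


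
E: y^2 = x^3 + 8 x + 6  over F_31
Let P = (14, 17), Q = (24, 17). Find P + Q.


P != Q, so use the chord formula.
s = (y2 - y1) / (x2 - x1) = (0) / (10) mod 31 = 0
x3 = s^2 - x1 - x2 mod 31 = 0^2 - 14 - 24 = 24
y3 = s (x1 - x3) - y1 mod 31 = 0 * (14 - 24) - 17 = 14

P + Q = (24, 14)


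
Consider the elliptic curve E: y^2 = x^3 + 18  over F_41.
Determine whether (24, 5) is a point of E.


Check whether y^2 = x^3 + 0 x + 18 (mod 41) for (x, y) = (24, 5).
LHS: y^2 = 5^2 mod 41 = 25
RHS: x^3 + 0 x + 18 = 24^3 + 0*24 + 18 mod 41 = 25
LHS = RHS

Yes, on the curve


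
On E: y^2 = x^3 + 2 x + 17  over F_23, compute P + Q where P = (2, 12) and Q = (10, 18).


P != Q, so use the chord formula.
s = (y2 - y1) / (x2 - x1) = (6) / (8) mod 23 = 18
x3 = s^2 - x1 - x2 mod 23 = 18^2 - 2 - 10 = 13
y3 = s (x1 - x3) - y1 mod 23 = 18 * (2 - 13) - 12 = 20

P + Q = (13, 20)


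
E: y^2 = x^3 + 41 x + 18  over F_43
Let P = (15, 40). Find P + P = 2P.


Doubling: s = (3 x1^2 + a) / (2 y1)
s = (3*15^2 + 41) / (2*40) mod 43 = 24
x3 = s^2 - 2 x1 mod 43 = 24^2 - 2*15 = 30
y3 = s (x1 - x3) - y1 mod 43 = 24 * (15 - 30) - 40 = 30

2P = (30, 30)


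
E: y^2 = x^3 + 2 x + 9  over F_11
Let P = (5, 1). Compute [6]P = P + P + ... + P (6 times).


k = 6 = 110_2 (binary, LSB first: 011)
Double-and-add from P = (5, 1):
  bit 0 = 0: acc unchanged = O
  bit 1 = 1: acc = O + (1, 10) = (1, 10)
  bit 2 = 1: acc = (1, 10) + (7, 5) = (4, 9)

6P = (4, 9)


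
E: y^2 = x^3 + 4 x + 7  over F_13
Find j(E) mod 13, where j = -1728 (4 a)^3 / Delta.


Delta = -16(4 a^3 + 27 b^2) mod 13 = 8
-1728 * (4 a)^3 = -1728 * (4*4)^3 mod 13 = 1
j = 1 * 8^(-1) mod 13 = 5

j = 5 (mod 13)


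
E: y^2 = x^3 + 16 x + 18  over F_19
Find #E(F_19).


For each x in F_19, count y with y^2 = x^3 + 16 x + 18 mod 19:
  x = 1: RHS = 16, y in [4, 15]  -> 2 point(s)
  x = 2: RHS = 1, y in [1, 18]  -> 2 point(s)
  x = 3: RHS = 17, y in [6, 13]  -> 2 point(s)
  x = 6: RHS = 7, y in [8, 11]  -> 2 point(s)
  x = 7: RHS = 17, y in [6, 13]  -> 2 point(s)
  x = 9: RHS = 17, y in [6, 13]  -> 2 point(s)
  x = 10: RHS = 0, y in [0]  -> 1 point(s)
  x = 11: RHS = 5, y in [9, 10]  -> 2 point(s)
  x = 12: RHS = 0, y in [0]  -> 1 point(s)
  x = 15: RHS = 4, y in [2, 17]  -> 2 point(s)
  x = 16: RHS = 0, y in [0]  -> 1 point(s)
  x = 17: RHS = 16, y in [4, 15]  -> 2 point(s)
  x = 18: RHS = 1, y in [1, 18]  -> 2 point(s)
Affine points: 23. Add the point at infinity: total = 24.

#E(F_19) = 24


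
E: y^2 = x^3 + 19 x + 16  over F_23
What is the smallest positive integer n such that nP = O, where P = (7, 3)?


Compute successive multiples of P until we hit O:
  1P = (7, 3)
  2P = (18, 7)
  3P = (16, 0)
  4P = (18, 16)
  5P = (7, 20)
  6P = O

ord(P) = 6


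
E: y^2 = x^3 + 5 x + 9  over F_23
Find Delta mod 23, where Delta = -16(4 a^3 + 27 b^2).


4 a^3 + 27 b^2 = 4*5^3 + 27*9^2 = 500 + 2187 = 2687
Delta = -16 * (2687) = -42992
Delta mod 23 = 18

Delta = 18 (mod 23)


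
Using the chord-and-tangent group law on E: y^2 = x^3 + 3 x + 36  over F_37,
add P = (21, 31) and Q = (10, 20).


P != Q, so use the chord formula.
s = (y2 - y1) / (x2 - x1) = (26) / (26) mod 37 = 1
x3 = s^2 - x1 - x2 mod 37 = 1^2 - 21 - 10 = 7
y3 = s (x1 - x3) - y1 mod 37 = 1 * (21 - 7) - 31 = 20

P + Q = (7, 20)


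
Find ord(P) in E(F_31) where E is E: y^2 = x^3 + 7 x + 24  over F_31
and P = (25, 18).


Compute successive multiples of P until we hit O:
  1P = (25, 18)
  2P = (14, 18)
  3P = (23, 13)
  4P = (28, 21)
  5P = (10, 28)
  6P = (24, 2)
  7P = (21, 15)
  8P = (3, 14)
  ... (continuing to 41P)
  41P = O

ord(P) = 41


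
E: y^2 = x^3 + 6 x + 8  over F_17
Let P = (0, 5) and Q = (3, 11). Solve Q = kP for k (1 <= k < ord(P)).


Enumerate multiples of P until we hit Q = (3, 11):
  1P = (0, 5)
  2P = (16, 16)
  3P = (3, 11)
Match found at i = 3.

k = 3


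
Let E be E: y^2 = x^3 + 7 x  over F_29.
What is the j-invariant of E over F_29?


Delta = -16(4 a^3 + 27 b^2) mod 29 = 1
-1728 * (4 a)^3 = -1728 * (4*7)^3 mod 29 = 17
j = 17 * 1^(-1) mod 29 = 17

j = 17 (mod 29)


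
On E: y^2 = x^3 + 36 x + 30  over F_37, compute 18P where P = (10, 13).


k = 18 = 10010_2 (binary, LSB first: 01001)
Double-and-add from P = (10, 13):
  bit 0 = 0: acc unchanged = O
  bit 1 = 1: acc = O + (29, 9) = (29, 9)
  bit 2 = 0: acc unchanged = (29, 9)
  bit 3 = 0: acc unchanged = (29, 9)
  bit 4 = 1: acc = (29, 9) + (25, 4) = (10, 24)

18P = (10, 24)


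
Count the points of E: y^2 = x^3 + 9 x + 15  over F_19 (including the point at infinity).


For each x in F_19, count y with y^2 = x^3 + 9 x + 15 mod 19:
  x = 1: RHS = 6, y in [5, 14]  -> 2 point(s)
  x = 4: RHS = 1, y in [1, 18]  -> 2 point(s)
  x = 6: RHS = 0, y in [0]  -> 1 point(s)
  x = 11: RHS = 1, y in [1, 18]  -> 2 point(s)
  x = 13: RHS = 11, y in [7, 12]  -> 2 point(s)
  x = 14: RHS = 16, y in [4, 15]  -> 2 point(s)
  x = 18: RHS = 5, y in [9, 10]  -> 2 point(s)
Affine points: 13. Add the point at infinity: total = 14.

#E(F_19) = 14


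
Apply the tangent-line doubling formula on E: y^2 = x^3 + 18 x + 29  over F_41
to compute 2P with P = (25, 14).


Doubling: s = (3 x1^2 + a) / (2 y1)
s = (3*25^2 + 18) / (2*14) mod 41 = 31
x3 = s^2 - 2 x1 mod 41 = 31^2 - 2*25 = 9
y3 = s (x1 - x3) - y1 mod 41 = 31 * (25 - 9) - 14 = 31

2P = (9, 31)


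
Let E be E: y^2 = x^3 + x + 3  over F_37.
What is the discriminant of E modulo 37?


4 a^3 + 27 b^2 = 4*1^3 + 27*3^2 = 4 + 243 = 247
Delta = -16 * (247) = -3952
Delta mod 37 = 7

Delta = 7 (mod 37)


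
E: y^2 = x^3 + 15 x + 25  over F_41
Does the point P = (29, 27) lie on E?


Check whether y^2 = x^3 + 15 x + 25 (mod 41) for (x, y) = (29, 27).
LHS: y^2 = 27^2 mod 41 = 32
RHS: x^3 + 15 x + 25 = 29^3 + 15*29 + 25 mod 41 = 3
LHS != RHS

No, not on the curve


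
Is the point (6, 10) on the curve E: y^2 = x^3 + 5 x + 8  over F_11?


Check whether y^2 = x^3 + 5 x + 8 (mod 11) for (x, y) = (6, 10).
LHS: y^2 = 10^2 mod 11 = 1
RHS: x^3 + 5 x + 8 = 6^3 + 5*6 + 8 mod 11 = 1
LHS = RHS

Yes, on the curve


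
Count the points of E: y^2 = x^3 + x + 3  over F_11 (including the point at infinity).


For each x in F_11, count y with y^2 = x^3 + 1 x + 3 mod 11:
  x = 0: RHS = 3, y in [5, 6]  -> 2 point(s)
  x = 1: RHS = 5, y in [4, 7]  -> 2 point(s)
  x = 3: RHS = 0, y in [0]  -> 1 point(s)
  x = 4: RHS = 5, y in [4, 7]  -> 2 point(s)
  x = 5: RHS = 1, y in [1, 10]  -> 2 point(s)
  x = 6: RHS = 5, y in [4, 7]  -> 2 point(s)
  x = 7: RHS = 1, y in [1, 10]  -> 2 point(s)
  x = 9: RHS = 4, y in [2, 9]  -> 2 point(s)
  x = 10: RHS = 1, y in [1, 10]  -> 2 point(s)
Affine points: 17. Add the point at infinity: total = 18.

#E(F_11) = 18


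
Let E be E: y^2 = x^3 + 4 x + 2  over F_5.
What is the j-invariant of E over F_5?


Delta = -16(4 a^3 + 27 b^2) mod 5 = 1
-1728 * (4 a)^3 = -1728 * (4*4)^3 mod 5 = 2
j = 2 * 1^(-1) mod 5 = 2

j = 2 (mod 5)


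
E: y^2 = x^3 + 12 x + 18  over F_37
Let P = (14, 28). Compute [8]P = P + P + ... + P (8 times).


k = 8 = 1000_2 (binary, LSB first: 0001)
Double-and-add from P = (14, 28):
  bit 0 = 0: acc unchanged = O
  bit 1 = 0: acc unchanged = O
  bit 2 = 0: acc unchanged = O
  bit 3 = 1: acc = O + (3, 28) = (3, 28)

8P = (3, 28)


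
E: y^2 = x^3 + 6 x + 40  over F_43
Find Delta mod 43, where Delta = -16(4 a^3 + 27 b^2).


4 a^3 + 27 b^2 = 4*6^3 + 27*40^2 = 864 + 43200 = 44064
Delta = -16 * (44064) = -705024
Delta mod 43 = 4

Delta = 4 (mod 43)


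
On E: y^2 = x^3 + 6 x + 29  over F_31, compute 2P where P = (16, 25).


Doubling: s = (3 x1^2 + a) / (2 y1)
s = (3*16^2 + 6) / (2*25) mod 31 = 13
x3 = s^2 - 2 x1 mod 31 = 13^2 - 2*16 = 13
y3 = s (x1 - x3) - y1 mod 31 = 13 * (16 - 13) - 25 = 14

2P = (13, 14)


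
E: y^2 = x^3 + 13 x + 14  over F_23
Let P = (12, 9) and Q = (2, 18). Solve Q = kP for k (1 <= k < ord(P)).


Enumerate multiples of P until we hit Q = (2, 18):
  1P = (12, 9)
  2P = (8, 3)
  3P = (11, 4)
  4P = (2, 18)
Match found at i = 4.

k = 4


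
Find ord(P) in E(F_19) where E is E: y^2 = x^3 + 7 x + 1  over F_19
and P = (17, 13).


Compute successive multiples of P until we hit O:
  1P = (17, 13)
  2P = (4, 6)
  3P = (2, 17)
  4P = (1, 3)
  5P = (10, 8)
  6P = (15, 2)
  7P = (3, 7)
  8P = (5, 3)
  ... (continuing to 21P)
  21P = O

ord(P) = 21


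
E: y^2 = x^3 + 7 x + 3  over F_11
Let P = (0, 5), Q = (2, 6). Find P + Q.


P != Q, so use the chord formula.
s = (y2 - y1) / (x2 - x1) = (1) / (2) mod 11 = 6
x3 = s^2 - x1 - x2 mod 11 = 6^2 - 0 - 2 = 1
y3 = s (x1 - x3) - y1 mod 11 = 6 * (0 - 1) - 5 = 0

P + Q = (1, 0)


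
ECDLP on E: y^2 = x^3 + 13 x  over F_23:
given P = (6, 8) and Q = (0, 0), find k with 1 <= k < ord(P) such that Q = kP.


Enumerate multiples of P until we hit Q = (0, 0):
  1P = (6, 8)
  2P = (0, 0)
Match found at i = 2.

k = 2


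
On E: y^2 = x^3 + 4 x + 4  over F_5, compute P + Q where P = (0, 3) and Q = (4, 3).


P != Q, so use the chord formula.
s = (y2 - y1) / (x2 - x1) = (0) / (4) mod 5 = 0
x3 = s^2 - x1 - x2 mod 5 = 0^2 - 0 - 4 = 1
y3 = s (x1 - x3) - y1 mod 5 = 0 * (0 - 1) - 3 = 2

P + Q = (1, 2)


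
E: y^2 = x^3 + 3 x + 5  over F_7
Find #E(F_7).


For each x in F_7, count y with y^2 = x^3 + 3 x + 5 mod 7:
  x = 1: RHS = 2, y in [3, 4]  -> 2 point(s)
  x = 4: RHS = 4, y in [2, 5]  -> 2 point(s)
  x = 6: RHS = 1, y in [1, 6]  -> 2 point(s)
Affine points: 6. Add the point at infinity: total = 7.

#E(F_7) = 7


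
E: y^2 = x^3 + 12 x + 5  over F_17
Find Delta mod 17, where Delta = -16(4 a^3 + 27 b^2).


4 a^3 + 27 b^2 = 4*12^3 + 27*5^2 = 6912 + 675 = 7587
Delta = -16 * (7587) = -121392
Delta mod 17 = 5

Delta = 5 (mod 17)


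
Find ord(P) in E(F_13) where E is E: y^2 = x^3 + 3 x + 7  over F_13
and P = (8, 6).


Compute successive multiples of P until we hit O:
  1P = (8, 6)
  2P = (10, 7)
  3P = (5, 2)
  4P = (9, 10)
  5P = (12, 4)
  6P = (3, 11)
  7P = (3, 2)
  8P = (12, 9)
  ... (continuing to 13P)
  13P = O

ord(P) = 13


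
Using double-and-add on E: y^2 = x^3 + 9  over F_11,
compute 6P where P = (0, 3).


k = 6 = 110_2 (binary, LSB first: 011)
Double-and-add from P = (0, 3):
  bit 0 = 0: acc unchanged = O
  bit 1 = 1: acc = O + (0, 8) = (0, 8)
  bit 2 = 1: acc = (0, 8) + (0, 3) = O

6P = O


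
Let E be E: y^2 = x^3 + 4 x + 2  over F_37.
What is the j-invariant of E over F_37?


Delta = -16(4 a^3 + 27 b^2) mod 37 = 22
-1728 * (4 a)^3 = -1728 * (4*4)^3 mod 37 = 27
j = 27 * 22^(-1) mod 37 = 13

j = 13 (mod 37)


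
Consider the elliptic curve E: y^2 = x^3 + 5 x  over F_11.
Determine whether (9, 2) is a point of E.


Check whether y^2 = x^3 + 5 x + 0 (mod 11) for (x, y) = (9, 2).
LHS: y^2 = 2^2 mod 11 = 4
RHS: x^3 + 5 x + 0 = 9^3 + 5*9 + 0 mod 11 = 4
LHS = RHS

Yes, on the curve


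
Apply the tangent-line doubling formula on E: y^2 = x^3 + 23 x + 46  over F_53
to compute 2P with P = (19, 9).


Doubling: s = (3 x1^2 + a) / (2 y1)
s = (3*19^2 + 23) / (2*9) mod 53 = 32
x3 = s^2 - 2 x1 mod 53 = 32^2 - 2*19 = 32
y3 = s (x1 - x3) - y1 mod 53 = 32 * (19 - 32) - 9 = 52

2P = (32, 52)


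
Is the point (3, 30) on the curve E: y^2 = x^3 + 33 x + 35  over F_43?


Check whether y^2 = x^3 + 33 x + 35 (mod 43) for (x, y) = (3, 30).
LHS: y^2 = 30^2 mod 43 = 40
RHS: x^3 + 33 x + 35 = 3^3 + 33*3 + 35 mod 43 = 32
LHS != RHS

No, not on the curve


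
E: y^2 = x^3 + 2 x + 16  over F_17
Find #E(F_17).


For each x in F_17, count y with y^2 = x^3 + 2 x + 16 mod 17:
  x = 0: RHS = 16, y in [4, 13]  -> 2 point(s)
  x = 1: RHS = 2, y in [6, 11]  -> 2 point(s)
  x = 3: RHS = 15, y in [7, 10]  -> 2 point(s)
  x = 5: RHS = 15, y in [7, 10]  -> 2 point(s)
  x = 7: RHS = 16, y in [4, 13]  -> 2 point(s)
  x = 8: RHS = 0, y in [0]  -> 1 point(s)
  x = 9: RHS = 15, y in [7, 10]  -> 2 point(s)
  x = 10: RHS = 16, y in [4, 13]  -> 2 point(s)
  x = 11: RHS = 9, y in [3, 14]  -> 2 point(s)
  x = 12: RHS = 0, y in [0]  -> 1 point(s)
  x = 14: RHS = 0, y in [0]  -> 1 point(s)
  x = 15: RHS = 4, y in [2, 15]  -> 2 point(s)
  x = 16: RHS = 13, y in [8, 9]  -> 2 point(s)
Affine points: 23. Add the point at infinity: total = 24.

#E(F_17) = 24


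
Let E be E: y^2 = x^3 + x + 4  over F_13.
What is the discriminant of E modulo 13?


4 a^3 + 27 b^2 = 4*1^3 + 27*4^2 = 4 + 432 = 436
Delta = -16 * (436) = -6976
Delta mod 13 = 5

Delta = 5 (mod 13)


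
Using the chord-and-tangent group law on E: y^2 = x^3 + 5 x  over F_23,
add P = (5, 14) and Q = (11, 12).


P != Q, so use the chord formula.
s = (y2 - y1) / (x2 - x1) = (21) / (6) mod 23 = 15
x3 = s^2 - x1 - x2 mod 23 = 15^2 - 5 - 11 = 2
y3 = s (x1 - x3) - y1 mod 23 = 15 * (5 - 2) - 14 = 8

P + Q = (2, 8)


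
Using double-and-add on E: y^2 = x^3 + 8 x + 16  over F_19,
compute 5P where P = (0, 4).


k = 5 = 101_2 (binary, LSB first: 101)
Double-and-add from P = (0, 4):
  bit 0 = 1: acc = O + (0, 4) = (0, 4)
  bit 1 = 0: acc unchanged = (0, 4)
  bit 2 = 1: acc = (0, 4) + (7, 4) = (12, 15)

5P = (12, 15)


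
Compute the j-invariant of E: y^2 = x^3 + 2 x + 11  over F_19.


Delta = -16(4 a^3 + 27 b^2) mod 19 = 17
-1728 * (4 a)^3 = -1728 * (4*2)^3 mod 19 = 18
j = 18 * 17^(-1) mod 19 = 10

j = 10 (mod 19)


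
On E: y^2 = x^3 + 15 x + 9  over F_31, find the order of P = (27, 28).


Compute successive multiples of P until we hit O:
  1P = (27, 28)
  2P = (2, 4)
  3P = (18, 29)
  4P = (4, 28)
  5P = (0, 3)
  6P = (14, 7)
  7P = (6, 25)
  8P = (17, 0)
  ... (continuing to 16P)
  16P = O

ord(P) = 16


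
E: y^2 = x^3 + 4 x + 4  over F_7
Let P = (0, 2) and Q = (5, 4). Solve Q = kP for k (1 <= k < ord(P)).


Enumerate multiples of P until we hit Q = (5, 4):
  1P = (0, 2)
  2P = (1, 4)
  3P = (3, 6)
  4P = (5, 3)
  5P = (4, 0)
  6P = (5, 4)
Match found at i = 6.

k = 6


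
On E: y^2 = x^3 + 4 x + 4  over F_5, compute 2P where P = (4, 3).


Doubling: s = (3 x1^2 + a) / (2 y1)
s = (3*4^2 + 4) / (2*3) mod 5 = 2
x3 = s^2 - 2 x1 mod 5 = 2^2 - 2*4 = 1
y3 = s (x1 - x3) - y1 mod 5 = 2 * (4 - 1) - 3 = 3

2P = (1, 3)


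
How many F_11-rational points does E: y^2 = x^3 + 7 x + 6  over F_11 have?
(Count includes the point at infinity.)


For each x in F_11, count y with y^2 = x^3 + 7 x + 6 mod 11:
  x = 1: RHS = 3, y in [5, 6]  -> 2 point(s)
  x = 5: RHS = 1, y in [1, 10]  -> 2 point(s)
  x = 6: RHS = 0, y in [0]  -> 1 point(s)
  x = 10: RHS = 9, y in [3, 8]  -> 2 point(s)
Affine points: 7. Add the point at infinity: total = 8.

#E(F_11) = 8


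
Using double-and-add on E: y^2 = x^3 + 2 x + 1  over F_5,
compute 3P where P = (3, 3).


k = 3 = 11_2 (binary, LSB first: 11)
Double-and-add from P = (3, 3):
  bit 0 = 1: acc = O + (3, 3) = (3, 3)
  bit 1 = 1: acc = (3, 3) + (0, 4) = (1, 3)

3P = (1, 3)


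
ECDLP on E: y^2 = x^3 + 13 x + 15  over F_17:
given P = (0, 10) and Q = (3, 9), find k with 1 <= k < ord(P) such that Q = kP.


Enumerate multiples of P until we hit Q = (3, 9):
  1P = (0, 10)
  2P = (15, 10)
  3P = (2, 7)
  4P = (13, 1)
  5P = (8, 6)
  6P = (5, 1)
  7P = (3, 9)
Match found at i = 7.

k = 7


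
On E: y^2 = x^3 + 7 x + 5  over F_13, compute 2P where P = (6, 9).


Doubling: s = (3 x1^2 + a) / (2 y1)
s = (3*6^2 + 7) / (2*9) mod 13 = 10
x3 = s^2 - 2 x1 mod 13 = 10^2 - 2*6 = 10
y3 = s (x1 - x3) - y1 mod 13 = 10 * (6 - 10) - 9 = 3

2P = (10, 3)


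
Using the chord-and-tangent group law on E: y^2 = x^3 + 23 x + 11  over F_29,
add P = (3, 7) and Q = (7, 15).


P != Q, so use the chord formula.
s = (y2 - y1) / (x2 - x1) = (8) / (4) mod 29 = 2
x3 = s^2 - x1 - x2 mod 29 = 2^2 - 3 - 7 = 23
y3 = s (x1 - x3) - y1 mod 29 = 2 * (3 - 23) - 7 = 11

P + Q = (23, 11)


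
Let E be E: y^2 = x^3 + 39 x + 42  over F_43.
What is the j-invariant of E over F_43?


Delta = -16(4 a^3 + 27 b^2) mod 43 = 9
-1728 * (4 a)^3 = -1728 * (4*39)^3 mod 43 = 2
j = 2 * 9^(-1) mod 43 = 5

j = 5 (mod 43)


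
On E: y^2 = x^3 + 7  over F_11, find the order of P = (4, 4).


Compute successive multiples of P until we hit O:
  1P = (4, 4)
  2P = (6, 6)
  3P = (2, 9)
  4P = (3, 10)
  5P = (7, 3)
  6P = (5, 0)
  7P = (7, 8)
  8P = (3, 1)
  ... (continuing to 12P)
  12P = O

ord(P) = 12


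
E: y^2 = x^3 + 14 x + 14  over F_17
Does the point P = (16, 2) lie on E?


Check whether y^2 = x^3 + 14 x + 14 (mod 17) for (x, y) = (16, 2).
LHS: y^2 = 2^2 mod 17 = 4
RHS: x^3 + 14 x + 14 = 16^3 + 14*16 + 14 mod 17 = 16
LHS != RHS

No, not on the curve


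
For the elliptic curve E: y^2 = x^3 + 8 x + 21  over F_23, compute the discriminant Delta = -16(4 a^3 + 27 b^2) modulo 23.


4 a^3 + 27 b^2 = 4*8^3 + 27*21^2 = 2048 + 11907 = 13955
Delta = -16 * (13955) = -223280
Delta mod 23 = 4

Delta = 4 (mod 23)


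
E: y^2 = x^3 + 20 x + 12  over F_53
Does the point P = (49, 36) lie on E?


Check whether y^2 = x^3 + 20 x + 12 (mod 53) for (x, y) = (49, 36).
LHS: y^2 = 36^2 mod 53 = 24
RHS: x^3 + 20 x + 12 = 49^3 + 20*49 + 12 mod 53 = 27
LHS != RHS

No, not on the curve


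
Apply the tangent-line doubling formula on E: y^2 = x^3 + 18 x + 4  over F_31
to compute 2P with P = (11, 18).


Doubling: s = (3 x1^2 + a) / (2 y1)
s = (3*11^2 + 18) / (2*18) mod 31 = 8
x3 = s^2 - 2 x1 mod 31 = 8^2 - 2*11 = 11
y3 = s (x1 - x3) - y1 mod 31 = 8 * (11 - 11) - 18 = 13

2P = (11, 13)


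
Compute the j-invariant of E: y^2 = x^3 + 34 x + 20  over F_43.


Delta = -16(4 a^3 + 27 b^2) mod 43 = 18
-1728 * (4 a)^3 = -1728 * (4*34)^3 mod 43 = 8
j = 8 * 18^(-1) mod 43 = 10

j = 10 (mod 43)


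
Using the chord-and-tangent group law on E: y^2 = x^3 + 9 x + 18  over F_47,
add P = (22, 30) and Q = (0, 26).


P != Q, so use the chord formula.
s = (y2 - y1) / (x2 - x1) = (43) / (25) mod 47 = 13
x3 = s^2 - x1 - x2 mod 47 = 13^2 - 22 - 0 = 6
y3 = s (x1 - x3) - y1 mod 47 = 13 * (22 - 6) - 30 = 37

P + Q = (6, 37)


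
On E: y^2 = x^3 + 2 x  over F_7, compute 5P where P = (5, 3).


k = 5 = 101_2 (binary, LSB first: 101)
Double-and-add from P = (5, 3):
  bit 0 = 1: acc = O + (5, 3) = (5, 3)
  bit 1 = 0: acc unchanged = (5, 3)
  bit 2 = 1: acc = (5, 3) + (0, 0) = (6, 2)

5P = (6, 2)


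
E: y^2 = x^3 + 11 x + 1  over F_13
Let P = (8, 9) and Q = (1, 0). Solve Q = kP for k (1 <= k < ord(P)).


Enumerate multiples of P until we hit Q = (1, 0):
  1P = (8, 9)
  2P = (11, 7)
  3P = (6, 7)
  4P = (0, 12)
  5P = (9, 6)
  6P = (5, 8)
  7P = (3, 10)
  8P = (1, 0)
Match found at i = 8.

k = 8


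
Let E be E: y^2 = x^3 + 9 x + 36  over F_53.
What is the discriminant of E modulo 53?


4 a^3 + 27 b^2 = 4*9^3 + 27*36^2 = 2916 + 34992 = 37908
Delta = -16 * (37908) = -606528
Delta mod 53 = 4

Delta = 4 (mod 53)


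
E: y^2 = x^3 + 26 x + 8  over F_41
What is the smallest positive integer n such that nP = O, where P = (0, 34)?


Compute successive multiples of P until we hit O:
  1P = (0, 34)
  2P = (16, 25)
  3P = (29, 31)
  4P = (30, 20)
  5P = (36, 32)
  6P = (15, 1)
  7P = (21, 4)
  8P = (12, 30)
  ... (continuing to 18P)
  18P = O

ord(P) = 18


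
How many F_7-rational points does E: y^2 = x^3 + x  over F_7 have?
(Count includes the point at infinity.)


For each x in F_7, count y with y^2 = x^3 + 1 x + 0 mod 7:
  x = 0: RHS = 0, y in [0]  -> 1 point(s)
  x = 1: RHS = 2, y in [3, 4]  -> 2 point(s)
  x = 3: RHS = 2, y in [3, 4]  -> 2 point(s)
  x = 5: RHS = 4, y in [2, 5]  -> 2 point(s)
Affine points: 7. Add the point at infinity: total = 8.

#E(F_7) = 8


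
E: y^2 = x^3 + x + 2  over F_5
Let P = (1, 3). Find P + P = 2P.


Doubling: s = (3 x1^2 + a) / (2 y1)
s = (3*1^2 + 1) / (2*3) mod 5 = 4
x3 = s^2 - 2 x1 mod 5 = 4^2 - 2*1 = 4
y3 = s (x1 - x3) - y1 mod 5 = 4 * (1 - 4) - 3 = 0

2P = (4, 0)


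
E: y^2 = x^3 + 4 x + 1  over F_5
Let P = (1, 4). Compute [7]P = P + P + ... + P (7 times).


k = 7 = 111_2 (binary, LSB first: 111)
Double-and-add from P = (1, 4):
  bit 0 = 1: acc = O + (1, 4) = (1, 4)
  bit 1 = 1: acc = (1, 4) + (4, 4) = (0, 1)
  bit 2 = 1: acc = (0, 1) + (3, 0) = (1, 1)

7P = (1, 1)
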